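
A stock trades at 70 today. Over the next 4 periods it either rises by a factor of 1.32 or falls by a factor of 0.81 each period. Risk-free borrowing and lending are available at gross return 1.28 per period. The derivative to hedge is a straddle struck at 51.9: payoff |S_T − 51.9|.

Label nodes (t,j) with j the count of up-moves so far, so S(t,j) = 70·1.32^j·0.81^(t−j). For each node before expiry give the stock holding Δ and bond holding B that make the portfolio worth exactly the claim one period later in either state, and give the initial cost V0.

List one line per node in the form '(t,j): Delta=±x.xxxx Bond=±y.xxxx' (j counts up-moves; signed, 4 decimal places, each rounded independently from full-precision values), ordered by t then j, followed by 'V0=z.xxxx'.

(0,0): Delta=0.9985 Bond=-19.2239
(1,0): Delta=0.9780 Bond=-23.4461
(1,1): Delta=0.9996 Bond=-24.7054
(2,0): Delta=0.7289 Bond=-18.5706
(2,1): Delta=0.9910 Bond=-30.9847
(2,2): Delta=1.0000 Bond=-31.6772
(3,0): Delta=-1.0000 Bond=40.5469
(3,1): Delta=0.8192 Bond=-29.2442
(3,2): Delta=1.0000 Bond=-40.5469
(3,3): Delta=1.0000 Bond=-40.5469
V0=50.6701

Since d<R<u, set p* = (R−d)/(u−d) = 0.9216; price each node as the discounted p*-expectation of its children.
At expiry t=4: V(4,0)=21.7673, V(4,1)=2.7949, V(4,2)=28.1232, V(4,3)=78.5082, V(4,4)=160.6170
(3,0): S=37.2009. Δ = (V_up−V_dn)/(S_up−S_dn) = (2.7949−21.7673)/(49.1051−30.1327) = -1.0000. V = [p*·2.7949 + (1−p*)·21.7673]/1.28 = 3.3460. B = V − Δ·S = 40.5469.
(3,1): S=60.6236. Δ = (V_up−V_dn)/(S_up−S_dn) = (28.1232−2.7949)/(80.0232−49.1051) = 0.8192. V = [p*·28.1232 + (1−p*)·2.7949]/1.28 = 20.4193. B = V − Δ·S = -29.2442.
(3,2): S=98.7941. Δ = (V_up−V_dn)/(S_up−S_dn) = (78.5082−28.1232)/(130.4082−80.0232) = 1.0000. V = [p*·78.5082 + (1−p*)·28.1232]/1.28 = 58.2472. B = V − Δ·S = -40.5469.
(3,3): S=160.9978. Δ = (V_up−V_dn)/(S_up−S_dn) = (160.6170−78.5082)/(212.5170−130.4082) = 1.0000. V = [p*·160.6170 + (1−p*)·78.5082]/1.28 = 120.4509. B = V − Δ·S = -40.5469.
(2,0): S=45.9270. Δ = (V_up−V_dn)/(S_up−S_dn) = (20.4193−3.3460)/(60.6236−37.2009) = 0.7289. V = [p*·20.4193 + (1−p*)·3.3460]/1.28 = 14.9064. B = V − Δ·S = -18.5706.
(2,1): S=74.8440. Δ = (V_up−V_dn)/(S_up−S_dn) = (58.2472−20.4193)/(98.7941−60.6236) = 0.9910. V = [p*·58.2472 + (1−p*)·20.4193]/1.28 = 43.1877. B = V − Δ·S = -30.9847.
(2,2): S=121.9680. Δ = (V_up−V_dn)/(S_up−S_dn) = (120.4509−58.2472)/(160.9978−98.7941) = 1.0000. V = [p*·120.4509 + (1−p*)·58.2472]/1.28 = 90.2908. B = V − Δ·S = -31.6772.
(1,0): S=56.7000. Δ = (V_up−V_dn)/(S_up−S_dn) = (43.1877−14.9064)/(74.8440−45.9270) = 0.9780. V = [p*·43.1877 + (1−p*)·14.9064]/1.28 = 32.0075. B = V − Δ·S = -23.4461.
(1,1): S=92.4000. Δ = (V_up−V_dn)/(S_up−S_dn) = (90.2908−43.1877)/(121.9680−74.8440) = 0.9996. V = [p*·90.2908 + (1−p*)·43.1877]/1.28 = 67.6534. B = V − Δ·S = -24.7054.
(0,0): S=70.0000. Δ = (V_up−V_dn)/(S_up−S_dn) = (67.6534−32.0075)/(92.4000−56.7000) = 0.9985. V = [p*·67.6534 + (1−p*)·32.0075]/1.28 = 50.6701. B = V − Δ·S = -19.2239.
Check: Δ(0,0)·S0 + B(0,0) = 50.6701 = V0.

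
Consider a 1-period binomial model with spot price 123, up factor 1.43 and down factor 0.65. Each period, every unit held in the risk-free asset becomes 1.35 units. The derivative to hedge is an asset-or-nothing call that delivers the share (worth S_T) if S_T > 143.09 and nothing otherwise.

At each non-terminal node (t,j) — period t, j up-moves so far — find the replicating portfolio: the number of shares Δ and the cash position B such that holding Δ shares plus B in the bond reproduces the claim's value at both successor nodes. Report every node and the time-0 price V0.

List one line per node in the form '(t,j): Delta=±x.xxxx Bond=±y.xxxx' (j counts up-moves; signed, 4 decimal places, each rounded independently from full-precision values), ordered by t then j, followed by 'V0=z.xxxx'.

(0,0): Delta=1.8333 Bond=-108.5741
V0=116.9259

Risk-neutral probability p* = (R−d)/(u−d) = (1.35−0.65)/(1.43−0.65) = 0.8974.
At expiry t=1: V(1,0)=0.0000, V(1,1)=175.8900
  t=0,j=0: stock 123.0000 → up 175.8900 (V=175.8900), down 79.9500 (V=0.0000). Price 116.9259; hedge Δ=1.8333, bond B=-108.5741.
Root portfolio cost Δ·123+B reproduces V0=116.9259.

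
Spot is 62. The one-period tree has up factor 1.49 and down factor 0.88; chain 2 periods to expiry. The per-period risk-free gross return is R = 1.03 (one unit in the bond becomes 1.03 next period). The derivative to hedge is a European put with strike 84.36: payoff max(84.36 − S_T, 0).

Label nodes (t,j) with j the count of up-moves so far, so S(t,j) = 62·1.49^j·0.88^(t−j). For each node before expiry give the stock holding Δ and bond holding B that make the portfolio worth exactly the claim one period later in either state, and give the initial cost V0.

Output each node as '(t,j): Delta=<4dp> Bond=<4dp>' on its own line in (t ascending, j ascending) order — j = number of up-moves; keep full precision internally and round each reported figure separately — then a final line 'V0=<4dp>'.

(0,0): Delta=-0.6636 Bond=61.6996
(1,0): Delta=-1.0000 Bond=81.9029
(1,1): Delta=-0.0544 Bond=7.2700
V0=20.5545

Since d<R<u, set p* = (R−d)/(u−d) = 0.2459; price each node as the discounted p*-expectation of its children.
Payoff layer (t=2): V(2,0)=36.3472, V(2,1)=3.0656, V(2,2)=0.0000
(1,0): S=54.5600. Δ = (V_up−V_dn)/(S_up−S_dn) = (3.0656−36.3472)/(81.2944−48.0128) = -1.0000. V = [p*·3.0656 + (1−p*)·36.3472]/1.03 = 27.3429. B = V − Δ·S = 81.9029.
(1,1): S=92.3800. Δ = (V_up−V_dn)/(S_up−S_dn) = (0.0000−3.0656)/(137.6462−81.2944) = -0.0544. V = [p*·0.0000 + (1−p*)·3.0656]/1.03 = 2.2444. B = V − Δ·S = 7.2700.
(0,0): S=62.0000. Δ = (V_up−V_dn)/(S_up−S_dn) = (2.2444−27.3429)/(92.3800−54.5600) = -0.6636. V = [p*·2.2444 + (1−p*)·27.3429]/1.03 = 20.5545. B = V − Δ·S = 61.6996.
Each (Δ,B) replicates both successor values, so the strategy is self-financing and V0 is arbitrage-free.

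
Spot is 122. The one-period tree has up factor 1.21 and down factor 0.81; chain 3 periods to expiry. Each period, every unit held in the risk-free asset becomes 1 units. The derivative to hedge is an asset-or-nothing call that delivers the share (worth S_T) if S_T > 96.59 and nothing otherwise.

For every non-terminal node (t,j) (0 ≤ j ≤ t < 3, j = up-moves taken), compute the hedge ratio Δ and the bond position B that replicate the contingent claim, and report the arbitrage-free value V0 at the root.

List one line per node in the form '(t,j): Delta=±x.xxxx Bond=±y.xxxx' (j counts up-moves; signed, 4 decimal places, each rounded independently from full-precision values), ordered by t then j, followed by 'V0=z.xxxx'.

(0,0): Delta=1.3662 Bond=-54.0579
(1,0): Delta=1.8611 Bond=-102.9674
(1,1): Delta=1.0000 Bond=0.0000
(2,0): Delta=3.0250 Bond=-196.1283
(2,1): Delta=1.0000 Bond=0.0000
(2,2): Delta=1.0000 Bond=0.0000
V0=112.6181

Under the risk-neutral measure, an up-move has probability p* = (R−d)/(u−d) = 0.4750 and values discount at R = 1.
At expiry t=3: V(3,0)=0.0000, V(3,1)=96.8535, V(3,2)=144.6824, V(3,3)=216.1304
Node (2,0) S=80.0442: V=(p*·96.8535+(1−p*)·0.0000)/1=46.0054; Δ=(96.8535−0.0000)/(96.8535−64.8358)=3.0250; B=V−Δ·S=-196.1283
Node (2,1) S=119.5722: V=(p*·144.6824+(1−p*)·96.8535)/1=119.5722; Δ=(144.6824−96.8535)/(144.6824−96.8535)=1.0000; B=V−Δ·S=0.0000
Node (2,2) S=178.6202: V=(p*·216.1304+(1−p*)·144.6824)/1=178.6202; Δ=(216.1304−144.6824)/(216.1304−144.6824)=1.0000; B=V−Δ·S=0.0000
Node (1,0) S=98.8200: V=(p*·119.5722+(1−p*)·46.0054)/1=80.9496; Δ=(119.5722−46.0054)/(119.5722−80.0442)=1.8611; B=V−Δ·S=-102.9674
Node (1,1) S=147.6200: V=(p*·178.6202+(1−p*)·119.5722)/1=147.6200; Δ=(178.6202−119.5722)/(178.6202−119.5722)=1.0000; B=V−Δ·S=0.0000
Node (0,0) S=122.0000: V=(p*·147.6200+(1−p*)·80.9496)/1=112.6181; Δ=(147.6200−80.9496)/(147.6200−98.8200)=1.3662; B=V−Δ·S=-54.0579
Check: Δ(0,0)·S0 + B(0,0) = 112.6181 = V0.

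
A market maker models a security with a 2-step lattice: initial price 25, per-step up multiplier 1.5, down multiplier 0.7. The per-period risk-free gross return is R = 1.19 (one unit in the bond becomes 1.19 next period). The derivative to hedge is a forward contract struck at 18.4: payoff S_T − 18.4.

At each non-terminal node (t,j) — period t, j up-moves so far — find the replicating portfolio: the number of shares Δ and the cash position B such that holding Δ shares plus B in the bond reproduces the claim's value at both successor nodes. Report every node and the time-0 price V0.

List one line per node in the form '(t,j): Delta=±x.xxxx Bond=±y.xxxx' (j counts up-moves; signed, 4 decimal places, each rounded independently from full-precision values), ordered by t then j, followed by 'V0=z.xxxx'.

Risk-neutral probability p* = (R−d)/(u−d) = (1.19−0.7)/(1.5−0.7) = 0.6125.
Terminal payoffs: V(2,0)=-6.1500, V(2,1)=7.8500, V(2,2)=37.8500
Node (1,0) S=17.5000: V=(p*·7.8500+(1−p*)·-6.1500)/1.19=2.0378; Δ=(7.8500−-6.1500)/(26.2500−12.2500)=1.0000; B=V−Δ·S=-15.4622
Node (1,1) S=37.5000: V=(p*·37.8500+(1−p*)·7.8500)/1.19=22.0378; Δ=(37.8500−7.8500)/(56.2500−26.2500)=1.0000; B=V−Δ·S=-15.4622
Node (0,0) S=25.0000: V=(p*·22.0378+(1−p*)·2.0378)/1.19=12.0066; Δ=(22.0378−2.0378)/(37.5000−17.5000)=1.0000; B=V−Δ·S=-12.9934
Root portfolio cost Δ·25+B reproduces V0=12.0066.

(0,0): Delta=1.0000 Bond=-12.9934
(1,0): Delta=1.0000 Bond=-15.4622
(1,1): Delta=1.0000 Bond=-15.4622
V0=12.0066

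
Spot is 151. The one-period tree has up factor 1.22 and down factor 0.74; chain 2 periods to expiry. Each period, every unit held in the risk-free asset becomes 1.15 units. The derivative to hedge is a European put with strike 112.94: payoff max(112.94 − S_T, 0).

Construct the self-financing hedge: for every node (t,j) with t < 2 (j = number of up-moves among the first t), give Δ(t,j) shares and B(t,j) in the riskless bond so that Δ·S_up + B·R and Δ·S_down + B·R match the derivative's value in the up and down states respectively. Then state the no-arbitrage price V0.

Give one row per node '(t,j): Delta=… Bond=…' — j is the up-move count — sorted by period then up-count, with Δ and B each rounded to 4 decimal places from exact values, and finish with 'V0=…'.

(0,0): Delta=-0.0529 Bond=8.4789
(1,0): Delta=-0.5640 Bond=66.8622
(1,1): Delta=0.0000 Bond=0.0000
V0=0.4865

Risk-neutral probability p* = (R−d)/(u−d) = (1.15−0.74)/(1.22−0.74) = 0.8542.
Terminal payoffs: V(2,0)=30.2524, V(2,1)=0.0000, V(2,2)=0.0000
Node (1,0) S=111.7400: V=(p*·0.0000+(1−p*)·30.2524)/1.15=3.8364; Δ=(0.0000−30.2524)/(136.3228−82.6876)=-0.5640; B=V−Δ·S=66.8622
Node (1,1) S=184.2200: V=(p*·0.0000+(1−p*)·0.0000)/1.15=0.0000; Δ=(0.0000−0.0000)/(224.7484−136.3228)=0.0000; B=V−Δ·S=0.0000
Node (0,0) S=151.0000: V=(p*·0.0000+(1−p*)·3.8364)/1.15=0.4865; Δ=(0.0000−3.8364)/(184.2200−111.7400)=-0.0529; B=V−Δ·S=8.4789
The time-0 hedge costs 0.4865, which is the no-arbitrage price.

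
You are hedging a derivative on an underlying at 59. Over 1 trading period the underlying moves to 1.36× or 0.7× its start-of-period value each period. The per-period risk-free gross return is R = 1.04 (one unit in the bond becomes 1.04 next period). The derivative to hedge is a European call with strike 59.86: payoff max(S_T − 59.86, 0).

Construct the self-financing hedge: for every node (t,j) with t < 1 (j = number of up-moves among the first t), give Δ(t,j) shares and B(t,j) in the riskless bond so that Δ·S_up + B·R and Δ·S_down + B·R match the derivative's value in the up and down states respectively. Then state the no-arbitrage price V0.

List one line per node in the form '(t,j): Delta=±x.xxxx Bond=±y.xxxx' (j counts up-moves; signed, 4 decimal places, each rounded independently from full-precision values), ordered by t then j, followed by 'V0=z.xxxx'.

No-arbitrage ⇒ martingale measure with p* = (R−d)/(u−d) = 0.5152.
Terminal values V(1,·): V(1,0)=0.0000, V(1,1)=20.3800
Node (0,0) S=59.0000: V=(p*·20.3800+(1−p*)·0.0000)/1.04=10.0950; Δ=(20.3800−0.0000)/(80.2400−41.3000)=0.5234; B=V−Δ·S=-20.7838
The time-0 hedge costs 10.0950, which is the no-arbitrage price.

(0,0): Delta=0.5234 Bond=-20.7838
V0=10.0950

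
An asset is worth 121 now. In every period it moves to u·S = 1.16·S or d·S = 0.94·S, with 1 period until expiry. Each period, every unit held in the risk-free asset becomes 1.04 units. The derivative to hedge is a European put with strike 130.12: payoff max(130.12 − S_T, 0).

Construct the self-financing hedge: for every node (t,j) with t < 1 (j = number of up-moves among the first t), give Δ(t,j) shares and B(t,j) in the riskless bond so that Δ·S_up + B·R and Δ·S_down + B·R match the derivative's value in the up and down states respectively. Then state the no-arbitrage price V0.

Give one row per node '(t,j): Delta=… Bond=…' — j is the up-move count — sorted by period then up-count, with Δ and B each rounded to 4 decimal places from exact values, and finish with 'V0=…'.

Since d<R<u, set p* = (R−d)/(u−d) = 0.4545; price each node as the discounted p*-expectation of its children.
Payoff layer (t=1): V(1,0)=16.3800, V(1,1)=0.0000
Node (0,0) S=121.0000: V=(p*·0.0000+(1−p*)·16.3800)/1.04=8.5909; Δ=(0.0000−16.3800)/(140.3600−113.7400)=-0.6153; B=V−Δ·S=83.0455
Check: Δ(0,0)·S0 + B(0,0) = 8.5909 = V0.

(0,0): Delta=-0.6153 Bond=83.0455
V0=8.5909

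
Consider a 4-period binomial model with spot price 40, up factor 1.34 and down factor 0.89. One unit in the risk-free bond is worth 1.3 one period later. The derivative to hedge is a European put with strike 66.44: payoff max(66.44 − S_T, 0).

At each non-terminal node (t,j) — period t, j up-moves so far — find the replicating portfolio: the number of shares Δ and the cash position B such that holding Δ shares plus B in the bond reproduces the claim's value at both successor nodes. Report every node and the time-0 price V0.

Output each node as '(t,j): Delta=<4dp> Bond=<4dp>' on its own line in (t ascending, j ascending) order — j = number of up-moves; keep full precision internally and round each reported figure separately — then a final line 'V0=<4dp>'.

(0,0): Delta=-0.0641 Bond=2.7224
(1,0): Delta=-0.4108 Bond=15.8803
(1,1): Delta=-0.0416 Bond=2.3351
(2,0): Delta=-1.0000 Bond=39.3136
(2,1): Delta=-0.3726 Bond=18.8230
(2,2): Delta=-0.0202 Bond=1.4955
(3,0): Delta=-1.0000 Bond=51.1077
(3,1): Delta=-1.0000 Bond=51.1077
(3,2): Delta=-0.3319 Bond=21.8711
(3,3): Delta=0.0000 Bond=0.0000
V0=0.1581

Since d<R<u, set p* = (R−d)/(u−d) = 0.9111; price each node as the discounted p*-expectation of its children.
At expiry t=4: V(4,0)=41.3431, V(4,1)=28.6537, V(4,2)=9.5482, V(4,3)=0.0000, V(4,4)=0.0000
(3,0): S=28.1988. Δ = (V_up−V_dn)/(S_up−S_dn) = (28.6537−41.3431)/(37.7863−25.0969) = -1.0000. V = [p*·28.6537 + (1−p*)·41.3431]/1.3 = 22.9089. B = V − Δ·S = 51.1077.
(3,1): S=42.4566. Δ = (V_up−V_dn)/(S_up−S_dn) = (9.5482−28.6537)/(56.8918−37.7863) = -1.0000. V = [p*·9.5482 + (1−p*)·28.6537]/1.3 = 8.6511. B = V − Δ·S = 51.1077.
(3,2): S=63.9234. Δ = (V_up−V_dn)/(S_up−S_dn) = (0.0000−9.5482)/(85.6573−56.8918) = -0.3319. V = [p*·0.0000 + (1−p*)·9.5482]/1.3 = 0.6529. B = V − Δ·S = 21.8711.
(3,3): S=96.2442. Δ = (V_up−V_dn)/(S_up−S_dn) = (0.0000−0.0000)/(128.9672−85.6573) = 0.0000. V = [p*·0.0000 + (1−p*)·0.0000]/1.3 = 0.0000. B = V − Δ·S = 0.0000.
(2,0): S=31.6840. Δ = (V_up−V_dn)/(S_up−S_dn) = (8.6511−22.9089)/(42.4566−28.1988) = -1.0000. V = [p*·8.6511 + (1−p*)·22.9089]/1.3 = 7.6296. B = V − Δ·S = 39.3136.
(2,1): S=47.7040. Δ = (V_up−V_dn)/(S_up−S_dn) = (0.6529−8.6511)/(63.9234−42.4566) = -0.3726. V = [p*·0.6529 + (1−p*)·8.6511]/1.3 = 1.0491. B = V − Δ·S = 18.8230.
(2,2): S=71.8240. Δ = (V_up−V_dn)/(S_up−S_dn) = (0.0000−0.6529)/(96.2442−63.9234) = -0.0202. V = [p*·0.0000 + (1−p*)·0.6529]/1.3 = 0.0446. B = V − Δ·S = 1.4955.
(1,0): S=35.6000. Δ = (V_up−V_dn)/(S_up−S_dn) = (1.0491−7.6296)/(47.7040−31.6840) = -0.4108. V = [p*·1.0491 + (1−p*)·7.6296]/1.3 = 1.2569. B = V − Δ·S = 15.8803.
(1,1): S=53.6000. Δ = (V_up−V_dn)/(S_up−S_dn) = (0.0446−1.0491)/(71.8240−47.7040) = -0.0416. V = [p*·0.0446 + (1−p*)·1.0491]/1.3 = 0.1030. B = V − Δ·S = 2.3351.
(0,0): S=40.0000. Δ = (V_up−V_dn)/(S_up−S_dn) = (0.1030−1.2569)/(53.6000−35.6000) = -0.0641. V = [p*·0.1030 + (1−p*)·1.2569]/1.3 = 0.1581. B = V − Δ·S = 2.7224.
Self-financing check: at every node Δ·S+B equals the discounted successor values.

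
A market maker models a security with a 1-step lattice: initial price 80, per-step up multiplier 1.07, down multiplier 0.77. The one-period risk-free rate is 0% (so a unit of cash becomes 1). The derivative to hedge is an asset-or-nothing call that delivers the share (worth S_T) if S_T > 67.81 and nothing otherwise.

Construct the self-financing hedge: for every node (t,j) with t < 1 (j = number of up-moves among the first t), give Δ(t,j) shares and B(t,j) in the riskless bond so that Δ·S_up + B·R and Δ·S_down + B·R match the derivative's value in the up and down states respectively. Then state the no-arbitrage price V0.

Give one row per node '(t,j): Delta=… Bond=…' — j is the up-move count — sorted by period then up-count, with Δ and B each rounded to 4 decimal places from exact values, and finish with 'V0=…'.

Under the risk-neutral measure, an up-move has probability p* = (R−d)/(u−d) = 0.7667 and values discount at R = 1.
Payoff layer (t=1): V(1,0)=0.0000, V(1,1)=85.6000
Node (0,0) S=80.0000: V=(p*·85.6000+(1−p*)·0.0000)/1=65.6267; Δ=(85.6000−0.0000)/(85.6000−61.6000)=3.5667; B=V−Δ·S=-219.7067
The time-0 hedge costs 65.6267, which is the no-arbitrage price.

(0,0): Delta=3.5667 Bond=-219.7067
V0=65.6267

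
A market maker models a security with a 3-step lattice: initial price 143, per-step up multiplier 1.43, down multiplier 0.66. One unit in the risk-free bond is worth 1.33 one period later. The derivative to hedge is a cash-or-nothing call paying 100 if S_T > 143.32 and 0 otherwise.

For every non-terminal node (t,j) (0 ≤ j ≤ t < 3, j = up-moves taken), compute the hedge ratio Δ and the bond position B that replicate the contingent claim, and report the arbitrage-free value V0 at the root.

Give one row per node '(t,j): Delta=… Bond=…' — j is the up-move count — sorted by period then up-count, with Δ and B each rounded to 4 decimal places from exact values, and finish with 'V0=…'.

Risk-neutral probability p* = (R−d)/(u−d) = (1.33−0.66)/(1.43−0.66) = 0.8701.
Terminal values V(3,·): V(3,0)=0.0000, V(3,1)=0.0000, V(3,2)=100.0000, V(3,3)=100.0000
  t=2,j=0: stock 62.2908 → up 89.0758 (V=0.0000), down 41.1119 (V=0.0000). Price 0.0000; hedge Δ=0.0000, bond B=0.0000.
  t=2,j=1: stock 134.9634 → up 192.9977 (V=100.0000), down 89.0758 (V=0.0000). Price 65.4233; hedge Δ=0.9623, bond B=-64.4468.
  t=2,j=2: stock 292.4207 → up 418.1616 (V=100.0000), down 192.9977 (V=100.0000). Price 75.1880; hedge Δ=0.0000, bond B=75.1880.
  t=1,j=0: stock 94.3800 → up 134.9634 (V=65.4233), down 62.2908 (V=0.0000). Price 42.8021; hedge Δ=0.9002, bond B=-42.1632.
  t=1,j=1: stock 204.4900 → up 292.4207 (V=75.1880), down 134.9634 (V=65.4233). Price 55.5788; hedge Δ=0.0620, bond B=42.8974.
  t=0,j=0: stock 143.0000 → up 204.4900 (V=55.5788), down 94.3800 (V=42.8021). Price 40.5410; hedge Δ=0.1160, bond B=23.9478.
Self-financing check: at every node Δ·S+B equals the discounted successor values.

(0,0): Delta=0.1160 Bond=23.9478
(1,0): Delta=0.9002 Bond=-42.1632
(1,1): Delta=0.0620 Bond=42.8974
(2,0): Delta=0.0000 Bond=0.0000
(2,1): Delta=0.9623 Bond=-64.4468
(2,2): Delta=0.0000 Bond=75.1880
V0=40.5410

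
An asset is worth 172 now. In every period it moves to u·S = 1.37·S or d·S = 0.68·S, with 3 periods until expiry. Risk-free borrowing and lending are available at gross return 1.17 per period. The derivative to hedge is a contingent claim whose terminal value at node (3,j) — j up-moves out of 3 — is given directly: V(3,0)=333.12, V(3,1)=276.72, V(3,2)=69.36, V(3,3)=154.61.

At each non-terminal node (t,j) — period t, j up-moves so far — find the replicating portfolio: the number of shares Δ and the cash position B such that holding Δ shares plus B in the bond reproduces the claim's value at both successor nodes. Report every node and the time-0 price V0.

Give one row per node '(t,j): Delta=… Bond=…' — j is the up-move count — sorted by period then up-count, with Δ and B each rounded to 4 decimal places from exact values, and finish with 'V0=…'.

(0,0): Delta=-0.2900 Bond=139.4312
(1,0): Delta=-1.7327 Bond=331.8725
(1,1): Delta=0.0023 Bond=94.2619
(2,0): Delta=-1.0277 Bond=332.2245
(2,1): Delta=-1.8755 Bond=411.1750
(2,2): Delta=0.3827 Bond=-12.5252
V0=89.5530

No-arbitrage ⇒ martingale measure with p* = (R−d)/(u−d) = 0.7101.
At expiry t=3: V(3,0)=333.1200, V(3,1)=276.7200, V(3,2)=69.3600, V(3,3)=154.6100
(2,0): S=79.5328. Δ = (V_up−V_dn)/(S_up−S_dn) = (276.7200−333.1200)/(108.9599−54.0823) = -1.0277. V = [p*·276.7200 + (1−p*)·333.1200]/1.17 = 250.4853. B = V − Δ·S = 332.2245.
(2,1): S=160.2352. Δ = (V_up−V_dn)/(S_up−S_dn) = (69.3600−276.7200)/(219.5222−108.9599) = -1.8755. V = [p*·69.3600 + (1−p*)·276.7200]/1.17 = 110.6533. B = V − Δ·S = 411.1750.
(2,2): S=322.8268. Δ = (V_up−V_dn)/(S_up−S_dn) = (154.6100−69.3600)/(442.2727−219.5222) = 0.3827. V = [p*·154.6100 + (1−p*)·69.3600]/1.17 = 111.0255. B = V − Δ·S = -12.5252.
(1,0): S=116.9600. Δ = (V_up−V_dn)/(S_up−S_dn) = (110.6533−250.4853)/(160.2352−79.5328) = -1.7327. V = [p*·110.6533 + (1−p*)·250.4853]/1.17 = 129.2174. B = V − Δ·S = 331.8725.
(1,1): S=235.6400. Δ = (V_up−V_dn)/(S_up−S_dn) = (111.0255−110.6533)/(322.8268−160.2352) = 0.0023. V = [p*·111.0255 + (1−p*)·110.6533]/1.17 = 94.8014. B = V − Δ·S = 94.2619.
(0,0): S=172.0000. Δ = (V_up−V_dn)/(S_up−S_dn) = (94.8014−129.2174)/(235.6400−116.9600) = -0.2900. V = [p*·94.8014 + (1−p*)·129.2174]/1.17 = 89.5530. B = V − Δ·S = 139.4312.
Self-financing check: at every node Δ·S+B equals the discounted successor values.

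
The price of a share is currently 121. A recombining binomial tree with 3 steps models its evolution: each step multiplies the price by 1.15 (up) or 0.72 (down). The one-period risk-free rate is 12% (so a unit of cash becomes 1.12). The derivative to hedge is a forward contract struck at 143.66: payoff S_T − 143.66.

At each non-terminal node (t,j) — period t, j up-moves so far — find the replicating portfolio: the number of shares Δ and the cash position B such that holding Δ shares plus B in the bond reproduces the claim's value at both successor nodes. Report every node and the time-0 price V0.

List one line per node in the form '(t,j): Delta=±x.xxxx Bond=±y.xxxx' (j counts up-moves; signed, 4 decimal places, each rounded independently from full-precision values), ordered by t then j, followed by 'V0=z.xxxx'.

The replicating-portfolio and risk-neutral prices coincide; use p* = (1.12−0.72)/(1.15−0.72) = 0.9302 for the latter.
Payoff layer (t=3): V(3,0)=-98.4970, V(3,1)=-71.5246, V(3,2)=-28.4438, V(3,3)=40.3659
Node (2,0) S=62.7264: V=(p*·-71.5246+(1−p*)·-98.4970)/1.12=-65.5415; Δ=(-71.5246−-98.4970)/(72.1354−45.1630)=1.0000; B=V−Δ·S=-128.2679
Node (2,1) S=100.1880: V=(p*·-28.4438+(1−p*)·-71.5246)/1.12=-28.0799; Δ=(-28.4438−-71.5246)/(115.2162−72.1354)=1.0000; B=V−Δ·S=-128.2679
Node (2,2) S=160.0225: V=(p*·40.3659+(1−p*)·-28.4438)/1.12=31.7546; Δ=(40.3659−-28.4438)/(184.0259−115.2162)=1.0000; B=V−Δ·S=-128.2679
Node (1,0) S=87.1200: V=(p*·-28.0799+(1−p*)·-65.5415)/1.12=-27.4049; Δ=(-28.0799−-65.5415)/(100.1880−62.7264)=1.0000; B=V−Δ·S=-114.5249
Node (1,1) S=139.1500: V=(p*·31.7546+(1−p*)·-28.0799)/1.12=24.6251; Δ=(31.7546−-28.0799)/(160.0225−100.1880)=1.0000; B=V−Δ·S=-114.5249
Node (0,0) S=121.0000: V=(p*·24.6251+(1−p*)·-27.4049)/1.12=18.7456; Δ=(24.6251−-27.4049)/(139.1500−87.1200)=1.0000; B=V−Δ·S=-102.2544
Self-financing check: at every node Δ·S+B equals the discounted successor values.

(0,0): Delta=1.0000 Bond=-102.2544
(1,0): Delta=1.0000 Bond=-114.5249
(1,1): Delta=1.0000 Bond=-114.5249
(2,0): Delta=1.0000 Bond=-128.2679
(2,1): Delta=1.0000 Bond=-128.2679
(2,2): Delta=1.0000 Bond=-128.2679
V0=18.7456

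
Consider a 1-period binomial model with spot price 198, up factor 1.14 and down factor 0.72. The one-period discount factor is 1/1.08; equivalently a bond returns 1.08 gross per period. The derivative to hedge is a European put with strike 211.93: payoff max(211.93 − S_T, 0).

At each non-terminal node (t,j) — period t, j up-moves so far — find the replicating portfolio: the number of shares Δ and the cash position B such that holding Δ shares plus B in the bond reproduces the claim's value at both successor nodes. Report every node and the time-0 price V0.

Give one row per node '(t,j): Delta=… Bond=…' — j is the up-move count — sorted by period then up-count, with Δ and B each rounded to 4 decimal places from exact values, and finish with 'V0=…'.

The replicating-portfolio and risk-neutral prices coincide; use p* = (1.08−0.72)/(1.14−0.72) = 0.8571 for the latter.
Terminal payoffs: V(1,0)=69.3700, V(1,1)=0.0000
  t=0,j=0: stock 198.0000 → up 225.7200 (V=0.0000), down 142.5600 (V=69.3700). Price 9.1759; hedge Δ=-0.8342, bond B=174.3426.
Each (Δ,B) replicates both successor values, so the strategy is self-financing and V0 is arbitrage-free.

(0,0): Delta=-0.8342 Bond=174.3426
V0=9.1759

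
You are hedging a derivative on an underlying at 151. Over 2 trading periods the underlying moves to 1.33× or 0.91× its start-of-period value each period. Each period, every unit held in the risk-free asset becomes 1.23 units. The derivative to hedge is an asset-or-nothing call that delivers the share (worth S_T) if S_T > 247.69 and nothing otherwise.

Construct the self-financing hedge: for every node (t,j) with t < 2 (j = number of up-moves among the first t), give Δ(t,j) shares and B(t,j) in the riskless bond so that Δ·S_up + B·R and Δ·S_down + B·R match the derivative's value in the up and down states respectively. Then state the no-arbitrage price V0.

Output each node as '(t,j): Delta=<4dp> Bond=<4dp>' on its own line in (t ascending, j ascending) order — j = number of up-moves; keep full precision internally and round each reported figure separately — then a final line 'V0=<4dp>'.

Since d<R<u, set p* = (R−d)/(u−d) = 0.7619; price each node as the discounted p*-expectation of its children.
Terminal payoffs: V(2,0)=0.0000, V(2,1)=0.0000, V(2,2)=267.1039
(1,0): S=137.4100. Δ = (V_up−V_dn)/(S_up−S_dn) = (0.0000−0.0000)/(182.7553−125.0431) = 0.0000. V = [p*·0.0000 + (1−p*)·0.0000]/1.23 = 0.0000. B = V − Δ·S = 0.0000.
(1,1): S=200.8300. Δ = (V_up−V_dn)/(S_up−S_dn) = (267.1039−0.0000)/(267.1039−182.7553) = 3.1667. V = [p*·267.1039 + (1−p*)·0.0000]/1.23 = 165.4534. B = V − Δ·S = -470.5082.
(0,0): S=151.0000. Δ = (V_up−V_dn)/(S_up−S_dn) = (165.4534−0.0000)/(200.8300−137.4100) = 2.6089. V = [p*·165.4534 + (1−p*)·0.0000]/1.23 = 102.4876. B = V − Δ·S = -291.4492.
Check: Δ(0,0)·S0 + B(0,0) = 102.4876 = V0.

(0,0): Delta=2.6089 Bond=-291.4492
(1,0): Delta=0.0000 Bond=0.0000
(1,1): Delta=3.1667 Bond=-470.5082
V0=102.4876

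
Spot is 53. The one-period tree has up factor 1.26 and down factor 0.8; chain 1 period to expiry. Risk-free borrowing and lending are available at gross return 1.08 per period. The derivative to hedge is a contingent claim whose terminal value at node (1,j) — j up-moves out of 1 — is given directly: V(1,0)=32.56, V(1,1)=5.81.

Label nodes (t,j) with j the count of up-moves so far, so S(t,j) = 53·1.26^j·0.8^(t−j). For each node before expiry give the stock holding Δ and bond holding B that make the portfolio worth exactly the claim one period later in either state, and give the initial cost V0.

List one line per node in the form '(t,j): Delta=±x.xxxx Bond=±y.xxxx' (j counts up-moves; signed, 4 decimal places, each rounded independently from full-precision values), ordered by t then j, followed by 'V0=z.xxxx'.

Risk-neutral probability p* = (R−d)/(u−d) = (1.08−0.8)/(1.26−0.8) = 0.6087.
Terminal values V(1,·): V(1,0)=32.5600, V(1,1)=5.8100
(0,0): S=53.0000. Δ = (V_up−V_dn)/(S_up−S_dn) = (5.8100−32.5600)/(66.7800−42.4000) = -1.0972. V = [p*·5.8100 + (1−p*)·32.5600]/1.08 = 15.0717. B = V − Δ·S = 73.2238.
Root portfolio cost Δ·53+B reproduces V0=15.0717.

(0,0): Delta=-1.0972 Bond=73.2238
V0=15.0717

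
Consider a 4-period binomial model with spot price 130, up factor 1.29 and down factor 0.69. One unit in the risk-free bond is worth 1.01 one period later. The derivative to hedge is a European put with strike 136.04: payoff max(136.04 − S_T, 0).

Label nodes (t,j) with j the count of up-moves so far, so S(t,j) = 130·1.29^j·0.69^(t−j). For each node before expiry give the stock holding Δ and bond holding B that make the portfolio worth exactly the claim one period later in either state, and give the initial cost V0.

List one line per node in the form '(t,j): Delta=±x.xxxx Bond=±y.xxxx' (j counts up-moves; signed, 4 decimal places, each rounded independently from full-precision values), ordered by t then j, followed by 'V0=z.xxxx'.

Since d<R<u, set p* = (R−d)/(u−d) = 0.5333; price each node as the discounted p*-expectation of its children.
At expiry t=4: V(4,0)=106.5727, V(4,1)=80.9490, V(4,2)=33.0439, V(4,3)=0.0000, V(4,4)=0.0000
(3,0): S=42.7062. Δ = (V_up−V_dn)/(S_up−S_dn) = (80.9490−106.5727)/(55.0910−29.4673) = -1.0000. V = [p*·80.9490 + (1−p*)·106.5727]/1.01 = 91.9869. B = V − Δ·S = 134.6931.
(3,1): S=79.8420. Δ = (V_up−V_dn)/(S_up−S_dn) = (33.0439−80.9490)/(102.9961−55.0910) = -1.0000. V = [p*·33.0439 + (1−p*)·80.9490]/1.01 = 54.8511. B = V − Δ·S = 134.6931.
(3,2): S=149.2698. Δ = (V_up−V_dn)/(S_up−S_dn) = (0.0000−33.0439)/(192.5580−102.9961) = -0.3690. V = [p*·0.0000 + (1−p*)·33.0439]/1.01 = 15.2678. B = V − Δ·S = 70.3409.
(3,3): S=279.0696. Δ = (V_up−V_dn)/(S_up−S_dn) = (0.0000−0.0000)/(359.9997−192.5580) = 0.0000. V = [p*·0.0000 + (1−p*)·0.0000]/1.01 = 0.0000. B = V − Δ·S = 0.0000.
(2,0): S=61.8930. Δ = (V_up−V_dn)/(S_up−S_dn) = (54.8511−91.9869)/(79.8420−42.7062) = -1.0000. V = [p*·54.8511 + (1−p*)·91.9869]/1.01 = 71.4665. B = V − Δ·S = 133.3595.
(2,1): S=115.7130. Δ = (V_up−V_dn)/(S_up−S_dn) = (15.2678−54.8511)/(149.2698−79.8420) = -0.5701. V = [p*·15.2678 + (1−p*)·54.8511]/1.01 = 33.4059. B = V − Δ·S = 99.3781.
(2,2): S=216.3330. Δ = (V_up−V_dn)/(S_up−S_dn) = (0.0000−15.2678)/(279.0696−149.2698) = -0.1176. V = [p*·0.0000 + (1−p*)·15.2678]/1.01 = 7.0544. B = V − Δ·S = 32.5007.
(1,0): S=89.7000. Δ = (V_up−V_dn)/(S_up−S_dn) = (33.4059−71.4665)/(115.7130−61.8930) = -0.7072. V = [p*·33.4059 + (1−p*)·71.4665]/1.01 = 50.6609. B = V − Δ·S = 114.0951.
(1,1): S=167.7000. Δ = (V_up−V_dn)/(S_up−S_dn) = (7.0544−33.4059)/(216.3330−115.7130) = -0.2619. V = [p*·7.0544 + (1−p*)·33.4059]/1.01 = 19.1602. B = V − Δ·S = 63.0794.
(0,0): S=130.0000. Δ = (V_up−V_dn)/(S_up−S_dn) = (19.1602−50.6609)/(167.7000−89.7000) = -0.4039. V = [p*·19.1602 + (1−p*)·50.6609]/1.01 = 33.5253. B = V − Δ·S = 86.0265.
Root portfolio cost Δ·130+B reproduces V0=33.5253.

(0,0): Delta=-0.4039 Bond=86.0265
(1,0): Delta=-0.7072 Bond=114.0951
(1,1): Delta=-0.2619 Bond=63.0794
(2,0): Delta=-1.0000 Bond=133.3595
(2,1): Delta=-0.5701 Bond=99.3781
(2,2): Delta=-0.1176 Bond=32.5007
(3,0): Delta=-1.0000 Bond=134.6931
(3,1): Delta=-1.0000 Bond=134.6931
(3,2): Delta=-0.3690 Bond=70.3409
(3,3): Delta=0.0000 Bond=0.0000
V0=33.5253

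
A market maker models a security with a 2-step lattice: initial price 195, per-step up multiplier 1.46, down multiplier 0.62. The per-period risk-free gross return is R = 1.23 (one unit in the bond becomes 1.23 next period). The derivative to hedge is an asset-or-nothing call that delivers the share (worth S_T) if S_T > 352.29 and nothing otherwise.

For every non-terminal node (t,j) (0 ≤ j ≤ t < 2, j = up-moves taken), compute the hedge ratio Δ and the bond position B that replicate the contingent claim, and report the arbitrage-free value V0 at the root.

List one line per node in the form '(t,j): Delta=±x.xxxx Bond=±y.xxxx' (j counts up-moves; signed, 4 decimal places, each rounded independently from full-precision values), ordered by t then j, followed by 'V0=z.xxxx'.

(0,0): Delta=1.4982 Bond=-147.2628
(1,0): Delta=0.0000 Bond=0.0000
(1,1): Delta=1.7381 Bond=-249.4294
V0=144.8876

No-arbitrage ⇒ martingale measure with p* = (R−d)/(u−d) = 0.7262.
At expiry t=2: V(2,0)=0.0000, V(2,1)=0.0000, V(2,2)=415.6620
  t=1,j=0: stock 120.9000 → up 176.5140 (V=0.0000), down 74.9580 (V=0.0000). Price 0.0000; hedge Δ=0.0000, bond B=0.0000.
  t=1,j=1: stock 284.7000 → up 415.6620 (V=415.6620), down 176.5140 (V=0.0000). Price 245.4063; hedge Δ=1.7381, bond B=-249.4294.
  t=0,j=0: stock 195.0000 → up 284.7000 (V=245.4063), down 120.9000 (V=0.0000). Price 144.8876; hedge Δ=1.4982, bond B=-147.2628.
Root portfolio cost Δ·195+B reproduces V0=144.8876.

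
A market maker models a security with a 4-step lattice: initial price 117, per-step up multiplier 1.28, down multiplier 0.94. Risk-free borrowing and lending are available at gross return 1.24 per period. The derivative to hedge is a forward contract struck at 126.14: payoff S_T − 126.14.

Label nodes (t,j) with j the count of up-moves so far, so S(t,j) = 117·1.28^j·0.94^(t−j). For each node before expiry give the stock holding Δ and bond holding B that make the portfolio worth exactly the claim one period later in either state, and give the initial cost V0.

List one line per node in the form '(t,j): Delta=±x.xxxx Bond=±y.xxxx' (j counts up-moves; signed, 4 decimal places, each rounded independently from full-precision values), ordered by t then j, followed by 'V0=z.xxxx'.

(0,0): Delta=1.0000 Bond=-53.3539
(1,0): Delta=1.0000 Bond=-66.1588
(1,1): Delta=1.0000 Bond=-66.1588
(2,0): Delta=1.0000 Bond=-82.0369
(2,1): Delta=1.0000 Bond=-82.0369
(2,2): Delta=1.0000 Bond=-82.0369
(3,0): Delta=1.0000 Bond=-101.7258
(3,1): Delta=1.0000 Bond=-101.7258
(3,2): Delta=1.0000 Bond=-101.7258
(3,3): Delta=1.0000 Bond=-101.7258
V0=63.6461

Under the risk-neutral measure, an up-move has probability p* = (R−d)/(u−d) = 0.8824 and values discount at R = 1.24.
Terminal payoffs: V(4,0)=-34.7924, V(4,1)=-1.7517, V(4,2)=43.2398, V(4,3)=104.5048, V(4,4)=187.9295
Node (3,0) S=97.1783: V=(p*·-1.7517+(1−p*)·-34.7924)/1.24=-4.5475; Δ=(-1.7517−-34.7924)/(124.3883−91.3476)=1.0000; B=V−Δ·S=-101.7258
Node (3,1) S=132.3279: V=(p*·43.2398+(1−p*)·-1.7517)/1.24=30.6021; Δ=(43.2398−-1.7517)/(169.3798−124.3883)=1.0000; B=V−Δ·S=-101.7258
Node (3,2) S=180.1912: V=(p*·104.5048+(1−p*)·43.2398)/1.24=78.4654; Δ=(104.5048−43.2398)/(230.6448−169.3798)=1.0000; B=V−Δ·S=-101.7258
Node (3,3) S=245.3668: V=(p*·187.9295+(1−p*)·104.5048)/1.24=143.6410; Δ=(187.9295−104.5048)/(314.0695−230.6448)=1.0000; B=V−Δ·S=-101.7258
Node (2,0) S=103.3812: V=(p*·30.6021+(1−p*)·-4.5475)/1.24=21.3443; Δ=(30.6021−-4.5475)/(132.3279−97.1783)=1.0000; B=V−Δ·S=-82.0369
Node (2,1) S=140.7744: V=(p*·78.4654+(1−p*)·30.6021)/1.24=58.7375; Δ=(78.4654−30.6021)/(180.1912−132.3279)=1.0000; B=V−Δ·S=-82.0369
Node (2,2) S=191.6928: V=(p*·143.6410+(1−p*)·78.4654)/1.24=109.6559; Δ=(143.6410−78.4654)/(245.3668−180.1912)=1.0000; B=V−Δ·S=-82.0369
Node (1,0) S=109.9800: V=(p*·58.7375+(1−p*)·21.3443)/1.24=43.8212; Δ=(58.7375−21.3443)/(140.7744−103.3812)=1.0000; B=V−Δ·S=-66.1588
Node (1,1) S=149.7600: V=(p*·109.6559+(1−p*)·58.7375)/1.24=83.6012; Δ=(109.6559−58.7375)/(191.6928−140.7744)=1.0000; B=V−Δ·S=-66.1588
Node (0,0) S=117.0000: V=(p*·83.6012+(1−p*)·43.8212)/1.24=63.6461; Δ=(83.6012−43.8212)/(149.7600−109.9800)=1.0000; B=V−Δ·S=-53.3539
Root portfolio cost Δ·117+B reproduces V0=63.6461.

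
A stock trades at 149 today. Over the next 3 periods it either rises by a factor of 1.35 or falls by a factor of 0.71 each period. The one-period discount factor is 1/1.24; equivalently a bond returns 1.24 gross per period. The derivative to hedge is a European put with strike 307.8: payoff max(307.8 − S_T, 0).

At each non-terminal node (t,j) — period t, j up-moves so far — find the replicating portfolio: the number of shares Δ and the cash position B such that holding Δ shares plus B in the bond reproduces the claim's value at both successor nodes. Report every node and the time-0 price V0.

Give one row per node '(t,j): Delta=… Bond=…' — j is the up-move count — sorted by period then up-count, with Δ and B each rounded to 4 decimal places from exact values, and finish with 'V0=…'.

(0,0): Delta=-0.7250 Bond=137.9759
(1,0): Delta=-1.0000 Bond=200.1821
(1,1): Delta=-0.6950 Bond=165.0521
(2,0): Delta=-1.0000 Bond=248.2258
(2,1): Delta=-1.0000 Bond=248.2258
(2,2): Delta=-0.6617 Bond=195.6237
V0=29.9505

Since d<R<u, set p* = (R−d)/(u−d) = 0.8281; price each node as the discounted p*-expectation of its children.
Terminal payoffs: V(3,0)=254.4713, V(3,1)=206.4003, V(3,2)=114.9977, V(3,3)=0.0000
(2,0): S=75.1109. Δ = (V_up−V_dn)/(S_up−S_dn) = (206.4003−254.4713)/(101.3997−53.3287) = -1.0000. V = [p*·206.4003 + (1−p*)·254.4713]/1.24 = 173.1149. B = V − Δ·S = 248.2258.
(2,1): S=142.8165. Δ = (V_up−V_dn)/(S_up−S_dn) = (114.9977−206.4003)/(192.8023−101.3997) = -1.0000. V = [p*·114.9977 + (1−p*)·206.4003]/1.24 = 105.4093. B = V − Δ·S = 248.2258.
(2,2): S=271.5525. Δ = (V_up−V_dn)/(S_up−S_dn) = (0.0000−114.9977)/(366.5959−192.8023) = -0.6617. V = [p*·0.0000 + (1−p*)·114.9977]/1.24 = 15.9397. B = V − Δ·S = 195.6237.
(1,0): S=105.7900. Δ = (V_up−V_dn)/(S_up−S_dn) = (105.4093−173.1149)/(142.8165−75.1109) = -1.0000. V = [p*·105.4093 + (1−p*)·173.1149]/1.24 = 94.3921. B = V − Δ·S = 200.1821.
(1,1): S=201.1500. Δ = (V_up−V_dn)/(S_up−S_dn) = (15.9397−105.4093)/(271.5525−142.8165) = -0.6950. V = [p*·15.9397 + (1−p*)·105.4093]/1.24 = 25.2559. B = V − Δ·S = 165.0521.
(0,0): S=149.0000. Δ = (V_up−V_dn)/(S_up−S_dn) = (25.2559−94.3921)/(201.1500−105.7900) = -0.7250. V = [p*·25.2559 + (1−p*)·94.3921]/1.24 = 29.9505. B = V − Δ·S = 137.9759.
Self-financing check: at every node Δ·S+B equals the discounted successor values.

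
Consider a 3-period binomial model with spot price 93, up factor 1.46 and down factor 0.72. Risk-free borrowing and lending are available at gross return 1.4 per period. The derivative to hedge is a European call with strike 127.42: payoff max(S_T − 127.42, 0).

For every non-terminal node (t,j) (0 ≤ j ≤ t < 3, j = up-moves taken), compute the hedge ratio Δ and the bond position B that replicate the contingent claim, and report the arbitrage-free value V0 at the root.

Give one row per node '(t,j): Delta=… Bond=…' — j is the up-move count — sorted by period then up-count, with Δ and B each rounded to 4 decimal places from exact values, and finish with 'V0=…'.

Under the risk-neutral measure, an up-move has probability p* = (R−d)/(u−d) = 0.9189 and values discount at R = 1.4.
Payoff layer (t=3): V(3,0)=0.0000, V(3,1)=0.0000, V(3,2)=15.3119, V(3,3)=162.0086
(2,0): S=48.2112. Δ = (V_up−V_dn)/(S_up−S_dn) = (0.0000−0.0000)/(70.3884−34.7121) = 0.0000. V = [p*·0.0000 + (1−p*)·0.0000]/1.4 = 0.0000. B = V − Δ·S = 0.0000.
(2,1): S=97.7616. Δ = (V_up−V_dn)/(S_up−S_dn) = (15.3119−0.0000)/(142.7319−70.3884) = 0.2117. V = [p*·15.3119 + (1−p*)·0.0000]/1.4 = 10.0503. B = V − Δ·S = -10.6415.
(2,2): S=198.2388. Δ = (V_up−V_dn)/(S_up−S_dn) = (162.0086−15.3119)/(289.4286−142.7319) = 1.0000. V = [p*·162.0086 + (1−p*)·15.3119]/1.4 = 107.2245. B = V − Δ·S = -91.0143.
(1,0): S=66.9600. Δ = (V_up−V_dn)/(S_up−S_dn) = (10.0503−0.0000)/(97.7616−48.2112) = 0.2028. V = [p*·10.0503 + (1−p*)·0.0000]/1.4 = 6.5967. B = V − Δ·S = -6.9848.
(1,1): S=135.7800. Δ = (V_up−V_dn)/(S_up−S_dn) = (107.2245−10.0503)/(198.2388−97.7616) = 0.9671. V = [p*·107.2245 + (1−p*)·10.0503]/1.4 = 70.9611. B = V − Δ·S = -60.3554.
(0,0): S=93.0000. Δ = (V_up−V_dn)/(S_up−S_dn) = (70.9611−6.5967)/(135.7800−66.9600) = 0.9353. V = [p*·70.9611 + (1−p*)·6.5967]/1.4 = 46.9588. B = V − Δ·S = -40.0200.
Root portfolio cost Δ·93+B reproduces V0=46.9588.

(0,0): Delta=0.9353 Bond=-40.0200
(1,0): Delta=0.2028 Bond=-6.9848
(1,1): Delta=0.9671 Bond=-60.3554
(2,0): Delta=0.0000 Bond=0.0000
(2,1): Delta=0.2117 Bond=-10.6415
(2,2): Delta=1.0000 Bond=-91.0143
V0=46.9588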